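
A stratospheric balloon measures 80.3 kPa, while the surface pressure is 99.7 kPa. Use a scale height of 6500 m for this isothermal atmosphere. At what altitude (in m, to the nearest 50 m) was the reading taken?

z ≈ 1400 m

Invert the barometric formula: z = H ln(P₀/P).
P₀/P = 99.7/80.3 = 1.2416; ln(1.2416) = 0.21640.
z = 6500.0 × 0.21640 = 1406.6 m.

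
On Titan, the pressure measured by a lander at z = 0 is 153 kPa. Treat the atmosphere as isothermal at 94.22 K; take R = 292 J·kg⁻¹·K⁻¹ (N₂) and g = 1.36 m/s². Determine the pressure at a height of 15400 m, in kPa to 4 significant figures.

Scale height: H = RT/g = 292 × 94.22 / 1.36 = 20230 m.
Barometric formula: P = P₀ exp(−z/H).
z/H = 15400/20230 = 0.76125; exp(−0.76125) = 0.46708.
P = 153 × 0.46708 = 71.463 kPa.

P ≈ 71.46 kPa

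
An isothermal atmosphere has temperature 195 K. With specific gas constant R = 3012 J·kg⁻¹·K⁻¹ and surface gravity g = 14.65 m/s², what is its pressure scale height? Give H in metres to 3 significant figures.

H ≈ 40100 m

The scale height of an isothermal atmosphere is H = RT/g.
H = 3012 × 195 / 14.65 = 587340/14.65 = 40091 m.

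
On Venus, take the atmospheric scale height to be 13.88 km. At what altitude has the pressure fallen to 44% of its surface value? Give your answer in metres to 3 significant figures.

Set P/P₀ = exp(−z/H) = 0.44, so z = −H ln(0.44).
−ln(0.44) = 0.82098; z = 13880 × 0.82098 = 11395 m.

z ≈ 11400 m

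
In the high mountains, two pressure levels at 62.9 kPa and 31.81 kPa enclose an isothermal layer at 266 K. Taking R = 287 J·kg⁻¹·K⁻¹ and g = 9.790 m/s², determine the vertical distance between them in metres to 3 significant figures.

Δz ≈ 5320 m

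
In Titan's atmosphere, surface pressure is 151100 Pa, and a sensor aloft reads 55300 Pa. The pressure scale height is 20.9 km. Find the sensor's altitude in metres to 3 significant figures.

Invert the barometric formula: z = H ln(P₀/P).
P₀/P = 151100/55300 = 2.7324; ln(2.7324) = 1.0052.
z = 20900 × 1.0052 = 21009 m.

z ≈ 21000 m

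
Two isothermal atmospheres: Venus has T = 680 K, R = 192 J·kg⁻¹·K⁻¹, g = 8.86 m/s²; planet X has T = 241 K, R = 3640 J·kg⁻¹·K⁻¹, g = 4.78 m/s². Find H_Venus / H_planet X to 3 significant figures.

H_Venus/H_planet X ≈ 0.0803

H = RT/g for each body.
H_Venus = 192 × 680 / 8.86 = 14736 m.
H_planet X = 3640 × 241 / 4.78 = 183520 m.
H_Venus/H_planet X = 14736/183520 = 0.080296.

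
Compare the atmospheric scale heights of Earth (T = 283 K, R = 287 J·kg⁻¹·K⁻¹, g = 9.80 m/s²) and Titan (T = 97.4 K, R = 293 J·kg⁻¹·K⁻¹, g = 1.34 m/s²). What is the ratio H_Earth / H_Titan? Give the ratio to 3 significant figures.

H = RT/g for each body.
H_Earth = 287 × 283 / 9.80 = 8287.9 m.
H_Titan = 293 × 97.4 / 1.34 = 21297 m.
H_Earth/H_Titan = 8287.9/21297 = 0.38916.

H_Earth/H_Titan ≈ 0.389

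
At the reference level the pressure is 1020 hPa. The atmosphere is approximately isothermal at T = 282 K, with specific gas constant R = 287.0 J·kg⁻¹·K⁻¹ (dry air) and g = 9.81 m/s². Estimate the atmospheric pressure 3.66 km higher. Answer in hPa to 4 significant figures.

Scale height: H = RT/g = 287.0 × 282 / 9.81 = 8250.2 m.
Barometric formula: P = P₀ exp(−z/H).
z/H = 3660.0/8250.2 = 0.44363; exp(−0.44363) = 0.64170.
P = 1020 × 0.64170 = 654.53 hPa.

P ≈ 654.5 hPa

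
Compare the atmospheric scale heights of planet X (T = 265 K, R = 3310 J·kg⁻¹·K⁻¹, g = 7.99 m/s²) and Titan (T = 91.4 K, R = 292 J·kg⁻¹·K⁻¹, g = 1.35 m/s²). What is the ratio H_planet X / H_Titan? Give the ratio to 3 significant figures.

H = RT/g for each body.
H_planet X = 3310 × 265 / 7.99 = 109780 m.
H_Titan = 292 × 91.4 / 1.35 = 19769 m.
H_planet X/H_Titan = 109780/19769 = 5.5531.

H_planet X/H_Titan ≈ 5.55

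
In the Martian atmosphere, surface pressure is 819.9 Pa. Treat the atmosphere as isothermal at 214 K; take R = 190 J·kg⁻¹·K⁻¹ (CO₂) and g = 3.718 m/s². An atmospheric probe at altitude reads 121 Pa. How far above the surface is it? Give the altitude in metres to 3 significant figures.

Scale height: H = RT/g = 190 × 214 / 3.718 = 10936 m.
Invert the barometric formula: z = H ln(P₀/P).
P₀/P = 819.9/121 = 6.7760; ln(6.7760) = 1.9134.
z = 10936 × 1.9134 = 20925 m.

z ≈ 20900 m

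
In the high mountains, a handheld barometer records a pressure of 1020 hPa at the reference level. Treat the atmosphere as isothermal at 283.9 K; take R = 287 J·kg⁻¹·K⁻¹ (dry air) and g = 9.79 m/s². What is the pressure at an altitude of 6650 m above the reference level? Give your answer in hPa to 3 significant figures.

P ≈ 459 hPa

Scale height: H = RT/g = 287 × 283.9 / 9.79 = 8322.7 m.
Barometric formula: P = P₀ exp(−z/H).
z/H = 6650.0/8322.7 = 0.79902; exp(−0.79902) = 0.44977.
P = 1020 × 0.44977 = 458.77 hPa.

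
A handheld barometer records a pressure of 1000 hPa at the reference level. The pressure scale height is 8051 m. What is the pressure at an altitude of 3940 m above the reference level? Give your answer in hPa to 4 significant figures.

P ≈ 613.0 hPa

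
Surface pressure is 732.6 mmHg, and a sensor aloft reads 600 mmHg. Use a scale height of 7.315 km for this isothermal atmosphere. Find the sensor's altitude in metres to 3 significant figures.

z ≈ 1460 m

Invert the barometric formula: z = H ln(P₀/P).
P₀/P = 732.6/600 = 1.2210; ln(1.2210) = 0.19967.
z = 7315.0 × 0.19967 = 1460.6 m.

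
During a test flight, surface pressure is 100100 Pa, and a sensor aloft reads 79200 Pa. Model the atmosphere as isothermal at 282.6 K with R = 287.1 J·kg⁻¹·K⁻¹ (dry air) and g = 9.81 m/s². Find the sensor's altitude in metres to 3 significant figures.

Scale height: H = RT/g = 287.1 × 282.6 / 9.81 = 8270.6 m.
Invert the barometric formula: z = H ln(P₀/P).
P₀/P = 100100/79200 = 1.2639; ln(1.2639) = 0.23420.
z = 8270.6 × 0.23420 = 1937.0 m.

z ≈ 1940 m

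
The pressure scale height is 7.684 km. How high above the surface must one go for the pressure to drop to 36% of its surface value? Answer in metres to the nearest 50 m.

z ≈ 7850 m

Set P/P₀ = exp(−z/H) = 0.36, so z = −H ln(0.36).
−ln(0.36) = 1.0217; z = 7684.0 × 1.0217 = 7850.7 m.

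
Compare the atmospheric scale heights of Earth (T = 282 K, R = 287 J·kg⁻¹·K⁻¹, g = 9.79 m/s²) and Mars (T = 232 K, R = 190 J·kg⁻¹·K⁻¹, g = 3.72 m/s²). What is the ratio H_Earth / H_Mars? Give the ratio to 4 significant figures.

H = RT/g for each body.
H_Earth = 287 × 282 / 9.79 = 8267.0 m.
H_Mars = 190 × 232 / 3.72 = 11849 m.
H_Earth/H_Mars = 8267.0/11849 = 0.69770.

H_Earth/H_Mars ≈ 0.6977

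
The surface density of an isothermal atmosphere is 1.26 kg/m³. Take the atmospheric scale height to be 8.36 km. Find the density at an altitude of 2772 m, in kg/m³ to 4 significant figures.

In an isothermal atmosphere, density decays like pressure: ρ = ρ₀ exp(−z/H).
z/H = 2772.0/8360.0 = 0.33158; exp(−0.33158) = 0.71779.
ρ = 1.26 × 0.71779 = 0.90442 kg/m³.

ρ ≈ 0.9044 kg/m³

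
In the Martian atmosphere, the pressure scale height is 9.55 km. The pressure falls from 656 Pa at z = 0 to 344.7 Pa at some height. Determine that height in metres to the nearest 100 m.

Invert the barometric formula: z = H ln(P₀/P).
P₀/P = 656/344.7 = 1.9031; ln(1.9031) = 0.64348.
z = 9550.0 × 0.64348 = 6145.2 m.

z ≈ 6100 m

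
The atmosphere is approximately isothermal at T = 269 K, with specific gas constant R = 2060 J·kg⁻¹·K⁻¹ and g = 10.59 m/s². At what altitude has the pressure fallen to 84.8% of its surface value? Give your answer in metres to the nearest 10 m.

z ≈ 8630 m

Scale height: H = RT/g = 2060 × 269 / 10.59 = 52327 m.
Set P/P₀ = exp(−z/H) = 0.848, so z = −H ln(0.848).
−ln(0.848) = 0.16487; z = 52327 × 0.16487 = 8627.2 m.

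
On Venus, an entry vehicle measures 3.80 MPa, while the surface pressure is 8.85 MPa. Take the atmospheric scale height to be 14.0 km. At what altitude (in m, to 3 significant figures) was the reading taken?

Invert the barometric formula: z = H ln(P₀/P).
P₀/P = 8.85/3.80 = 2.3289; ln(2.3289) = 0.84540.
z = 14000 × 0.84540 = 11836 m.

z ≈ 11800 m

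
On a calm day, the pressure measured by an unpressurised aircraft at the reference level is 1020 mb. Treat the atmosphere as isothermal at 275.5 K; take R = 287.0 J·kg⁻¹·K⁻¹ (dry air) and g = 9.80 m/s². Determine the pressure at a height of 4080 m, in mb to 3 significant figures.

Scale height: H = RT/g = 287.0 × 275.5 / 9.80 = 8068.2 m.
Barometric formula: P = P₀ exp(−z/H).
z/H = 4080.0/8068.2 = 0.50569; exp(−0.50569) = 0.60309.
P = 1020 × 0.60309 = 615.15 mb.

P ≈ 615 mb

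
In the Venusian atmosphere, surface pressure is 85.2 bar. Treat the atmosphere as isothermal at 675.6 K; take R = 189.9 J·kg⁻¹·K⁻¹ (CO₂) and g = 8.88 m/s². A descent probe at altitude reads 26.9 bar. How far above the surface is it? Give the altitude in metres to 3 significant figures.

z ≈ 16700 m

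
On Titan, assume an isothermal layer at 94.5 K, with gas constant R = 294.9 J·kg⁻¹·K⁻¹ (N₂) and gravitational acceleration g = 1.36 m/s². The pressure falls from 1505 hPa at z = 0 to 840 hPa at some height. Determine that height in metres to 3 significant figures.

Scale height: H = RT/g = 294.9 × 94.5 / 1.36 = 20491 m.
Invert the barometric formula: z = H ln(P₀/P).
P₀/P = 1505/840 = 1.7917; ln(1.7917) = 0.58316.
z = 20491 × 0.58316 = 11950 m.

z ≈ 11900 m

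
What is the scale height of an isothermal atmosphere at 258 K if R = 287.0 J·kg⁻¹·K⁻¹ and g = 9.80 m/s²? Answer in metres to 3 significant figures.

The scale height of an isothermal atmosphere is H = RT/g.
H = 287.0 × 258 / 9.80 = 74046/9.80 = 7555.7 m.

H ≈ 7560 m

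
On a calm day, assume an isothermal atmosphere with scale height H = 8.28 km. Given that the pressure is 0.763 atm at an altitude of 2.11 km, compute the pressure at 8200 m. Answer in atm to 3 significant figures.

P ≈ 0.366 atm

Between two levels, P₂ = P₁ exp(−Δz/H) with Δz = z₂ − z₁.
Δz = 8200.0 − 2110.0 = 6090.0 m; Δz/H = 6090.0/8280.0 = 0.73551.
P₂ = 0.763 × exp(−0.73551) = 0.763 × 0.47926 = 0.36568 atm.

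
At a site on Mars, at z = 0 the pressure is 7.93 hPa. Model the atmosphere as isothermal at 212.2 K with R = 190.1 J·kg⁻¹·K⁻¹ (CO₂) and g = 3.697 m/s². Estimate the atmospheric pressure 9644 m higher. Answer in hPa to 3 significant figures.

P ≈ 3.28 hPa

Scale height: H = RT/g = 190.1 × 212.2 / 3.697 = 10911 m.
Barometric formula: P = P₀ exp(−z/H).
z/H = 9644.0/10911 = 0.88388; exp(−0.88388) = 0.41318.
P = 7.93 × 0.41318 = 3.2765 hPa.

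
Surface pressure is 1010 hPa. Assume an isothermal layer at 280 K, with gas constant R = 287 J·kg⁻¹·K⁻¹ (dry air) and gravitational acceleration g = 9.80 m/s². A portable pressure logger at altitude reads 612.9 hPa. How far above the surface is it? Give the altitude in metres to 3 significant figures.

z ≈ 4100 m

Scale height: H = RT/g = 287 × 280 / 9.80 = 8200.0 m.
Invert the barometric formula: z = H ln(P₀/P).
P₀/P = 1010/612.9 = 1.6479; ln(1.6479) = 0.49950.
z = 8200.0 × 0.49950 = 4095.9 m.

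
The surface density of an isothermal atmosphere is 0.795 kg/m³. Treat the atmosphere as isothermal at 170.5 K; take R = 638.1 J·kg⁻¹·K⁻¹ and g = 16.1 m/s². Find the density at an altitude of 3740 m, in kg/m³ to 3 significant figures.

ρ ≈ 0.457 kg/m³

Scale height: H = RT/g = 638.1 × 170.5 / 16.1 = 6757.5 m.
In an isothermal atmosphere, density decays like pressure: ρ = ρ₀ exp(−z/H).
z/H = 3740.0/6757.5 = 0.55346; exp(−0.55346) = 0.57496.
ρ = 0.795 × 0.57496 = 0.45709 kg/m³.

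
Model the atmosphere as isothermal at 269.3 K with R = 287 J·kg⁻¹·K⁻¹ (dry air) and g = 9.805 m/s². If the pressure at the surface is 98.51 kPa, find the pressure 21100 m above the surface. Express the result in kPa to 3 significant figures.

Scale height: H = RT/g = 287 × 269.3 / 9.805 = 7882.6 m.
Barometric formula: P = P₀ exp(−z/H).
z/H = 21100/7882.6 = 2.6768; exp(−2.6768) = 0.068783.
P = 98.51 × 0.068783 = 6.7758 kPa.

P ≈ 6.78 kPa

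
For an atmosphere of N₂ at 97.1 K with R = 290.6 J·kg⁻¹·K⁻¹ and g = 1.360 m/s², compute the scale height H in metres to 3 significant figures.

The scale height of an isothermal atmosphere is H = RT/g.
H = 290.6 × 97.1 / 1.360 = 28217/1.360 = 20748 m.

H ≈ 20700 m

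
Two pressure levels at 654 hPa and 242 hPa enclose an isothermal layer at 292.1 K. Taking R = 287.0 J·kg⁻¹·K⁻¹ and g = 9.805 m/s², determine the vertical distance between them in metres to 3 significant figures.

Hypsometric equation: Δz = (R T̄/g) ln(P₁/P₂).
R T̄/g = 287.0 × 292.1 / 9.805 = 8550.0 m.
ln(654/242) = ln(2.7025) = 0.99418.
Δz = 8550.0 × 0.99418 = 8500.2 m.

Δz ≈ 8500 m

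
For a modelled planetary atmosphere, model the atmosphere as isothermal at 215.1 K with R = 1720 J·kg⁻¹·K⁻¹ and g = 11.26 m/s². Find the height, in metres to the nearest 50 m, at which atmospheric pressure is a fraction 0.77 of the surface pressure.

z ≈ 8600 m

Scale height: H = RT/g = 1720 × 215.1 / 11.26 = 32857 m.
Set P/P₀ = exp(−z/H) = 0.77, so z = −H ln(0.77).
−ln(0.77) = 0.26136; z = 32857 × 0.26136 = 8587.5 m.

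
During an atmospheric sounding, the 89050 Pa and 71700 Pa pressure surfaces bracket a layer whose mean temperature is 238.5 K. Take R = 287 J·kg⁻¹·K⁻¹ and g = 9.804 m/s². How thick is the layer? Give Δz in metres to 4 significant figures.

Hypsometric equation: Δz = (R T̄/g) ln(P₁/P₂).
R T̄/g = 287 × 238.5 / 9.804 = 6981.8 m.
ln(89050/71700) = ln(1.2420) = 0.21672.
Δz = 6981.8 × 0.21672 = 1513.1 m.

Δz ≈ 1513 m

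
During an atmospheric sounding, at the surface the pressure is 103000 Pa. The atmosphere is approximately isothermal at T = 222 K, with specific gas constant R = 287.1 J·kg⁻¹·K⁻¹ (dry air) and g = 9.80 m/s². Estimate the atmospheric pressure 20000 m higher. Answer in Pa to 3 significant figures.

Scale height: H = RT/g = 287.1 × 222 / 9.80 = 6503.7 m.
Barometric formula: P = P₀ exp(−z/H).
z/H = 20000/6503.7 = 3.0752; exp(−3.0752) = 0.046180.
P = 103000 × 0.046180 = 4756.5 Pa.

P ≈ 4760 Pa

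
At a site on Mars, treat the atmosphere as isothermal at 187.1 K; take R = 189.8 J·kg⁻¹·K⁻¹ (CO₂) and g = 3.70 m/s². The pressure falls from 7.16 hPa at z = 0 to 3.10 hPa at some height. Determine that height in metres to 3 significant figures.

Scale height: H = RT/g = 189.8 × 187.1 / 3.70 = 9597.7 m.
Invert the barometric formula: z = H ln(P₀/P).
P₀/P = 7.16/3.10 = 2.3097; ln(2.3097) = 0.83712.
z = 9597.7 × 0.83712 = 8034.4 m.

z ≈ 8030 m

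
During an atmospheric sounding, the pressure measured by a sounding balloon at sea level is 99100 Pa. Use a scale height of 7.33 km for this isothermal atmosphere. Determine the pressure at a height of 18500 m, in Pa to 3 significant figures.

P ≈ 7940 Pa

Barometric formula: P = P₀ exp(−z/H).
z/H = 18500/7330.0 = 2.5239; exp(−2.5239) = 0.080146.
P = 99100 × 0.080146 = 7942.5 Pa.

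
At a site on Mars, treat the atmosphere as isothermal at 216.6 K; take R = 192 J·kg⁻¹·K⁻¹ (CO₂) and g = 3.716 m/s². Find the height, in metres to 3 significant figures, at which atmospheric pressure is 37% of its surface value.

z ≈ 11100 m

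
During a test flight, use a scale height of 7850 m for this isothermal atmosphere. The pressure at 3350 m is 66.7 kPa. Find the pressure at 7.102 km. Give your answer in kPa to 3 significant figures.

P ≈ 41.4 kPa

Between two levels, P₂ = P₁ exp(−Δz/H) with Δz = z₂ − z₁.
Δz = 7102.0 − 3350.0 = 3752.0 m; Δz/H = 3752.0/7850.0 = 0.47796.
P₂ = 66.7 × exp(−0.47796) = 66.7 × 0.62005 = 41.357 kPa.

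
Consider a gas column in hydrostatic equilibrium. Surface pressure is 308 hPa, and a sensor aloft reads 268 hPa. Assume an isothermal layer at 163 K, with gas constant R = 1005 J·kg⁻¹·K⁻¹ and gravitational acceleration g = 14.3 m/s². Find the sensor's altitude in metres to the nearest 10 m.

z ≈ 1590 m

Scale height: H = RT/g = 1005 × 163 / 14.3 = 11456 m.
Invert the barometric formula: z = H ln(P₀/P).
P₀/P = 308/268 = 1.1493; ln(1.1493) = 0.13915.
z = 11456 × 0.13915 = 1594.1 m.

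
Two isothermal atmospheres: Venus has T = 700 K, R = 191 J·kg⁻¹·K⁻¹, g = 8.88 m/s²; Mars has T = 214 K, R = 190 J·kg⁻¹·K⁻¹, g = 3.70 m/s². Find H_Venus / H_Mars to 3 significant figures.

H_Venus/H_Mars ≈ 1.37

H = RT/g for each body.
H_Venus = 191 × 700 / 8.88 = 15056 m.
H_Mars = 190 × 214 / 3.70 = 10989 m.
H_Venus/H_Mars = 15056/10989 = 1.3701.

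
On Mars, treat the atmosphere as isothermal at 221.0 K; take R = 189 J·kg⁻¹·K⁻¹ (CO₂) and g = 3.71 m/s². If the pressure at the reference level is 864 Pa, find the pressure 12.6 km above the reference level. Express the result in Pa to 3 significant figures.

Scale height: H = RT/g = 189 × 221.0 / 3.71 = 11258 m.
Barometric formula: P = P₀ exp(−z/H).
z/H = 12600/11258 = 1.1192; exp(−1.1192) = 0.32654.
P = 864 × 0.32654 = 282.13 Pa.

P ≈ 282 Pa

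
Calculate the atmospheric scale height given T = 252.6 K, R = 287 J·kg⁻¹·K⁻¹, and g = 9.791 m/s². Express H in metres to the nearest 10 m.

H ≈ 7400 m

The scale height of an isothermal atmosphere is H = RT/g.
H = 287 × 252.6 / 9.791 = 72496/9.791 = 7404.4 m.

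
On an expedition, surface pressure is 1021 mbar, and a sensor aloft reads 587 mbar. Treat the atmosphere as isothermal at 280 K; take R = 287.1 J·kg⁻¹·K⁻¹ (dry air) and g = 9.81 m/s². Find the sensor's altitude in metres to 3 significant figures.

z ≈ 4540 m

Scale height: H = RT/g = 287.1 × 280 / 9.81 = 8194.5 m.
Invert the barometric formula: z = H ln(P₀/P).
P₀/P = 1021/587 = 1.7394; ln(1.7394) = 0.55354.
z = 8194.5 × 0.55354 = 4536.0 m.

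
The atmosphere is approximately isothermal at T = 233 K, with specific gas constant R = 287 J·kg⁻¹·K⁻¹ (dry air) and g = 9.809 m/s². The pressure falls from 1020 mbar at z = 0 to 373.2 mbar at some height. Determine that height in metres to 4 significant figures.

Scale height: H = RT/g = 287 × 233 / 9.809 = 6817.3 m.
Invert the barometric formula: z = H ln(P₀/P).
P₀/P = 1020/373.2 = 2.7331; ln(2.7331) = 1.0054.
z = 6817.3 × 1.0054 = 6854.1 m.

z ≈ 6854 m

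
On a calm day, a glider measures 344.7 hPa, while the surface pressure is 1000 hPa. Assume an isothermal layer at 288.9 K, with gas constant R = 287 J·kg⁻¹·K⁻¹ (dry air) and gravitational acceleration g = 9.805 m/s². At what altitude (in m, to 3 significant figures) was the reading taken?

Scale height: H = RT/g = 287 × 288.9 / 9.805 = 8456.3 m.
Invert the barometric formula: z = H ln(P₀/P).
P₀/P = 1000/344.7 = 2.9011; ln(2.9011) = 1.0651.
z = 8456.3 × 1.0651 = 9006.8 m.

z ≈ 9010 m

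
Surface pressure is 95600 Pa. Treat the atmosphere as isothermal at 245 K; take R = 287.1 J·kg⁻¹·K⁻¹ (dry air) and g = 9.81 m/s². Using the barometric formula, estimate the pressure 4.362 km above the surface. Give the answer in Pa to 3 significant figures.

P ≈ 52000 Pa

Scale height: H = RT/g = 287.1 × 245 / 9.81 = 7170.2 m.
Barometric formula: P = P₀ exp(−z/H).
z/H = 4362.0/7170.2 = 0.60835; exp(−0.60835) = 0.54425.
P = 95600 × 0.54425 = 52030 Pa.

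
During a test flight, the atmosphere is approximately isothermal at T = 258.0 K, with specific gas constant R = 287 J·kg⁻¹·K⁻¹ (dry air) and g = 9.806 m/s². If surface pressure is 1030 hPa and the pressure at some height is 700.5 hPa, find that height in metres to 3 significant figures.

z ≈ 2910 m

Scale height: H = RT/g = 287 × 258.0 / 9.806 = 7551.1 m.
Invert the barometric formula: z = H ln(P₀/P).
P₀/P = 1030/700.5 = 1.4704; ln(1.4704) = 0.38553.
z = 7551.1 × 0.38553 = 2911.2 m.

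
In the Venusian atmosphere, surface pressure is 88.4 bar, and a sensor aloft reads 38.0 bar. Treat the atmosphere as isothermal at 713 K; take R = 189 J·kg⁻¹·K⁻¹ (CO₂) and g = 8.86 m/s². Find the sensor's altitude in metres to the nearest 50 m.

z ≈ 12850 m

Scale height: H = RT/g = 189 × 713 / 8.86 = 15210 m.
Invert the barometric formula: z = H ln(P₀/P).
P₀/P = 88.4/38.0 = 2.3263; ln(2.3263) = 0.84428.
z = 15210 × 0.84428 = 12841 m.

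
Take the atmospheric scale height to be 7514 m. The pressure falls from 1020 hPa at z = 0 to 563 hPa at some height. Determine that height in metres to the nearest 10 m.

Invert the barometric formula: z = H ln(P₀/P).
P₀/P = 1020/563 = 1.8117; ln(1.8117) = 0.59427.
z = 7514.0 × 0.59427 = 4465.3 m.

z ≈ 4470 m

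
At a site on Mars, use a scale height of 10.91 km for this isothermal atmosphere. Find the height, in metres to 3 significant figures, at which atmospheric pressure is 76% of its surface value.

Set P/P₀ = exp(−z/H) = 0.76, so z = −H ln(0.76).
−ln(0.76) = 0.27444; z = 10910 × 0.27444 = 2994.1 m.

z ≈ 2990 m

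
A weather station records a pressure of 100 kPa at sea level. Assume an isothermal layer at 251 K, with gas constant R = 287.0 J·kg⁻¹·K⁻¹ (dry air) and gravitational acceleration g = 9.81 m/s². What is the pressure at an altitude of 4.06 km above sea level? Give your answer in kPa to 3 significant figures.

P ≈ 57.5 kPa

Scale height: H = RT/g = 287.0 × 251 / 9.81 = 7343.2 m.
Barometric formula: P = P₀ exp(−z/H).
z/H = 4060.0/7343.2 = 0.55289; exp(−0.55289) = 0.57528.
P = 100 × 0.57528 = 57.528 kPa.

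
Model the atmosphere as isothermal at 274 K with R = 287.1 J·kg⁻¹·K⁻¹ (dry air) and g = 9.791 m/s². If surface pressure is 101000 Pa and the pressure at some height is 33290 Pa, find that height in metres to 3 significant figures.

z ≈ 8920 m

Scale height: H = RT/g = 287.1 × 274 / 9.791 = 8034.5 m.
Invert the barometric formula: z = H ln(P₀/P).
P₀/P = 101000/33290 = 3.0339; ln(3.0339) = 1.1098.
z = 8034.5 × 1.1098 = 8916.7 m.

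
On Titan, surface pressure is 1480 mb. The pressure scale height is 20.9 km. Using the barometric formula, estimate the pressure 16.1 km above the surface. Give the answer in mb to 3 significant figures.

Barometric formula: P = P₀ exp(−z/H).
z/H = 16100/20900 = 0.77033; exp(−0.77033) = 0.46286.
P = 1480 × 0.46286 = 685.03 mb.

P ≈ 685 mb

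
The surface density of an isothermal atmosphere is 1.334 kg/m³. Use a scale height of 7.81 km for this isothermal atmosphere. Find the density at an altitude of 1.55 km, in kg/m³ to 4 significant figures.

In an isothermal atmosphere, density decays like pressure: ρ = ρ₀ exp(−z/H).
z/H = 1550.0/7810.0 = 0.19846; exp(−0.19846) = 0.81999.
ρ = 1.334 × 0.81999 = 1.0939 kg/m³.

ρ ≈ 1.094 kg/m³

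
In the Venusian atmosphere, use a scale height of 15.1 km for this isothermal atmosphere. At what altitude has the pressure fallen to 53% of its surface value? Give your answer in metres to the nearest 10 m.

z ≈ 9590 m

Set P/P₀ = exp(−z/H) = 0.53, so z = −H ln(0.53).
−ln(0.53) = 0.63488; z = 15100 × 0.63488 = 9586.7 m.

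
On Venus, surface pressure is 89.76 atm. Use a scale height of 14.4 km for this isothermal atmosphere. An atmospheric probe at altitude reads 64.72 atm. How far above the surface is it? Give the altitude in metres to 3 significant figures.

z ≈ 4710 m

Invert the barometric formula: z = H ln(P₀/P).
P₀/P = 89.76/64.72 = 1.3869; ln(1.3869) = 0.32707.
z = 14400 × 0.32707 = 4709.8 m.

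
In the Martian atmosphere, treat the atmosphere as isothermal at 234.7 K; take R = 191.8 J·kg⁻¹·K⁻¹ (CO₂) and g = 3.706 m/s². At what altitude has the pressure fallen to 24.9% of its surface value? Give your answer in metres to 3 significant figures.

Scale height: H = RT/g = 191.8 × 234.7 / 3.706 = 12147 m.
Set P/P₀ = exp(−z/H) = 0.249, so z = −H ln(0.249).
−ln(0.249) = 1.3903; z = 12147 × 1.3903 = 16888 m.

z ≈ 16900 m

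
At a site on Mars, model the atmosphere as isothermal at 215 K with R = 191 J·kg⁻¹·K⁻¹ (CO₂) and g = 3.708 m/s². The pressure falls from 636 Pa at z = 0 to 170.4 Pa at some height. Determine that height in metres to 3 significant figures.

Scale height: H = RT/g = 191 × 215 / 3.708 = 11075 m.
Invert the barometric formula: z = H ln(P₀/P).
P₀/P = 636/170.4 = 3.7324; ln(3.7324) = 1.3171.
z = 11075 × 1.3171 = 14587 m.

z ≈ 14600 m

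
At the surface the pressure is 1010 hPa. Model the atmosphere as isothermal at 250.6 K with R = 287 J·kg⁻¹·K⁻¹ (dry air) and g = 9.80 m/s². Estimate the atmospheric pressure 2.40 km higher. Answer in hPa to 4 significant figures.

Scale height: H = RT/g = 287 × 250.6 / 9.80 = 7339.0 m.
Barometric formula: P = P₀ exp(−z/H).
z/H = 2400.0/7339.0 = 0.32702; exp(−0.32702) = 0.72107.
P = 1010 × 0.72107 = 728.28 hPa.

P ≈ 728.3 hPa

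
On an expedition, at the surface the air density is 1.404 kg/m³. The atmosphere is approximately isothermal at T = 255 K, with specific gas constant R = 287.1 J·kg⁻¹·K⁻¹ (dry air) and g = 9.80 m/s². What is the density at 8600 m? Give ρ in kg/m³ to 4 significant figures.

ρ ≈ 0.4440 kg/m³

Scale height: H = RT/g = 287.1 × 255 / 9.80 = 7470.5 m.
In an isothermal atmosphere, density decays like pressure: ρ = ρ₀ exp(−z/H).
z/H = 8600.0/7470.5 = 1.1512; exp(−1.1512) = 0.31626.
ρ = 1.404 × 0.31626 = 0.44403 kg/m³.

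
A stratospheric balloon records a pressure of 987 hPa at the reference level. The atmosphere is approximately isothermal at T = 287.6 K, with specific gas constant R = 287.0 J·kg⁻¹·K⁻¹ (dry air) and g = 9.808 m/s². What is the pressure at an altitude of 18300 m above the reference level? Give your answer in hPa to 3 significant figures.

P ≈ 112 hPa

Scale height: H = RT/g = 287.0 × 287.6 / 9.808 = 8415.7 m.
Barometric formula: P = P₀ exp(−z/H).
z/H = 18300/8415.7 = 2.1745; exp(−2.1745) = 0.11366.
P = 987 × 0.11366 = 112.18 hPa.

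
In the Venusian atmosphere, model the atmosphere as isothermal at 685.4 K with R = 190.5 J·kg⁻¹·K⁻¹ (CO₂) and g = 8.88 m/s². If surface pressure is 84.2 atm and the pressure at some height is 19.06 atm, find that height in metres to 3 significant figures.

Scale height: H = RT/g = 190.5 × 685.4 / 8.88 = 14704 m.
Invert the barometric formula: z = H ln(P₀/P).
P₀/P = 84.2/19.06 = 4.4176; ln(4.4176) = 1.4856.
z = 14704 × 1.4856 = 21844 m.

z ≈ 21800 m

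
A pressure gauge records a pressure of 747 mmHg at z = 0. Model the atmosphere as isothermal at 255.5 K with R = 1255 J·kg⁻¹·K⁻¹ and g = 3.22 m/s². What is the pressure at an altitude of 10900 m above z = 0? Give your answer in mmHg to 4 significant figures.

Scale height: H = RT/g = 1255 × 255.5 / 3.22 = 99582 m.
Barometric formula: P = P₀ exp(−z/H).
z/H = 10900/99582 = 0.10946; exp(−0.10946) = 0.89632.
P = 747 × 0.89632 = 669.55 mmHg.

P ≈ 669.6 mmHg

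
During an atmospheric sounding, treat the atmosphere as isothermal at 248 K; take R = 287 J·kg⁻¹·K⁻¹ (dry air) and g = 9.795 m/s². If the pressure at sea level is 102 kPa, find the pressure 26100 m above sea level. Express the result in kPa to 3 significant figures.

Scale height: H = RT/g = 287 × 248 / 9.795 = 7266.6 m.
Barometric formula: P = P₀ exp(−z/H).
z/H = 26100/7266.6 = 3.5918; exp(−3.5918) = 0.027549.
P = 102 × 0.027549 = 2.8100 kPa.

P ≈ 2.81 kPa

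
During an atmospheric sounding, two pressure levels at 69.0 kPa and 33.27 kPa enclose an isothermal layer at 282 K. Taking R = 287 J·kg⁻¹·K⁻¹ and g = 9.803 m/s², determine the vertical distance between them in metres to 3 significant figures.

Δz ≈ 6020 m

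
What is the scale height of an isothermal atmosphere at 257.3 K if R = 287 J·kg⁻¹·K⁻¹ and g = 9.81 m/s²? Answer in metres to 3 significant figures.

H ≈ 7530 m

The scale height of an isothermal atmosphere is H = RT/g.
H = 287 × 257.3 / 9.81 = 73845/9.81 = 7527.5 m.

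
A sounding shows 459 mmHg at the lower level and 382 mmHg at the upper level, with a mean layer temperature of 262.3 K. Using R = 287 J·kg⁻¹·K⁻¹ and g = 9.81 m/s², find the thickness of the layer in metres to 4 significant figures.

Δz ≈ 1409 m

Hypsometric equation: Δz = (R T̄/g) ln(P₁/P₂).
R T̄/g = 287 × 262.3 / 9.81 = 7673.8 m.
ln(459/382) = ln(1.2016) = 0.18365.
Δz = 7673.8 × 0.18365 = 1409.3 m.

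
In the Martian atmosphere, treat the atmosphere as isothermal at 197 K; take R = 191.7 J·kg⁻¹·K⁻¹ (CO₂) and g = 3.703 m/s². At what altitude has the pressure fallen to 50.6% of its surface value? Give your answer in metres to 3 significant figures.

Scale height: H = RT/g = 191.7 × 197 / 3.703 = 10198 m.
Set P/P₀ = exp(−z/H) = 0.506, so z = −H ln(0.506).
−ln(0.506) = 0.68122; z = 10198 × 0.68122 = 6947.1 m.

z ≈ 6950 m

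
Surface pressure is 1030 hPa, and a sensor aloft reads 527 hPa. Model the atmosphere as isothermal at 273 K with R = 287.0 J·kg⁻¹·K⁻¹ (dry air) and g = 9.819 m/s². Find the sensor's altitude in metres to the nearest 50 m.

z ≈ 5350 m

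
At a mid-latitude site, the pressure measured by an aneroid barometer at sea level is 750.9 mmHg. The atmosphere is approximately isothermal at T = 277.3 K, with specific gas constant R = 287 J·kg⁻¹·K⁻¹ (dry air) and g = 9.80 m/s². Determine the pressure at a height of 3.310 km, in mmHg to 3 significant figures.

P ≈ 500 mmHg

Scale height: H = RT/g = 287 × 277.3 / 9.80 = 8120.9 m.
Barometric formula: P = P₀ exp(−z/H).
z/H = 3310.0/8120.9 = 0.40759; exp(−0.40759) = 0.66525.
P = 750.9 × 0.66525 = 499.54 mmHg.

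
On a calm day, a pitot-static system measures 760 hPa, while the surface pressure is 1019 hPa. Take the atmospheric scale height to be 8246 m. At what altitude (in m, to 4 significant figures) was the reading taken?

z ≈ 2418 m

Invert the barometric formula: z = H ln(P₀/P).
P₀/P = 1019/760 = 1.3408; ln(1.3408) = 0.29327.
z = 8246.0 × 0.29327 = 2418.3 m.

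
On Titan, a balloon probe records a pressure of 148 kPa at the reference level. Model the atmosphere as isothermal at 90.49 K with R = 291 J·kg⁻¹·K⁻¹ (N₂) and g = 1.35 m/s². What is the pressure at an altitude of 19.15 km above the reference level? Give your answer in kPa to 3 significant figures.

P ≈ 55.4 kPa

Scale height: H = RT/g = 291 × 90.49 / 1.35 = 19506 m.
Barometric formula: P = P₀ exp(−z/H).
z/H = 19150/19506 = 0.98175; exp(−0.98175) = 0.37465.
P = 148 × 0.37465 = 55.448 kPa.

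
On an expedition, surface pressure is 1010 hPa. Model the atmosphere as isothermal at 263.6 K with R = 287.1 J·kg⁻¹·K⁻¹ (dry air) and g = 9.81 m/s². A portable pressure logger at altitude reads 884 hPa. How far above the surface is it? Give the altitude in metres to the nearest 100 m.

z ≈ 1000 m

Scale height: H = RT/g = 287.1 × 263.6 / 9.81 = 7714.5 m.
Invert the barometric formula: z = H ln(P₀/P).
P₀/P = 1010/884 = 1.1425; ln(1.1425) = 0.13322.
z = 7714.5 × 0.13322 = 1027.7 m.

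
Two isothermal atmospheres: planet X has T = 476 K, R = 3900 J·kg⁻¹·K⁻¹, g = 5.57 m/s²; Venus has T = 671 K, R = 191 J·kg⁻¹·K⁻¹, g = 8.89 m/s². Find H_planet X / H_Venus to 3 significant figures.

H_planet X/H_Venus ≈ 23.1

H = RT/g for each body.
H_planet X = 3900 × 476 / 5.57 = 333290 m.
H_Venus = 191 × 671 / 8.89 = 14416 m.
H_planet X/H_Venus = 333290/14416 = 23.119.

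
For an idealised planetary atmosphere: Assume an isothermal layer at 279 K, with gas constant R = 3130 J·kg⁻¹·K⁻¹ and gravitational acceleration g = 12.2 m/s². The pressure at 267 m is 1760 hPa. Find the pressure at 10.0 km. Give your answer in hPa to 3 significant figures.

P ≈ 1540 hPa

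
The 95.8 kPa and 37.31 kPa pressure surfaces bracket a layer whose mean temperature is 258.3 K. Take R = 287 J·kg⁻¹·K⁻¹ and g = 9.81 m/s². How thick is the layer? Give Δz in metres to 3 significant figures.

Hypsometric equation: Δz = (R T̄/g) ln(P₁/P₂).
R T̄/g = 287 × 258.3 / 9.81 = 7556.8 m.
ln(95.8/37.31) = ln(2.5677) = 0.94301.
Δz = 7556.8 × 0.94301 = 7126.1 m.

Δz ≈ 7130 m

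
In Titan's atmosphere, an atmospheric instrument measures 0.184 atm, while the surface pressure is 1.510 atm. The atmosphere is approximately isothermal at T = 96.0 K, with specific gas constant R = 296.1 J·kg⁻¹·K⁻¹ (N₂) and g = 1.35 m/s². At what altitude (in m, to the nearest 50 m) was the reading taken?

Scale height: H = RT/g = 296.1 × 96.0 / 1.35 = 21056 m.
Invert the barometric formula: z = H ln(P₀/P).
P₀/P = 1.510/0.184 = 8.2065; ln(8.2065) = 2.1049.
z = 21056 × 2.1049 = 44321 m.

z ≈ 44300 m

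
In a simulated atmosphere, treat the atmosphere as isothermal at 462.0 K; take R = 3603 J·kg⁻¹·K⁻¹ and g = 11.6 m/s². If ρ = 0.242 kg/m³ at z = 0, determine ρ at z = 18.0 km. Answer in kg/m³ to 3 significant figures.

Scale height: H = RT/g = 3603 × 462.0 / 11.6 = 143500 m.
In an isothermal atmosphere, density decays like pressure: ρ = ρ₀ exp(−z/H).
z/H = 18000/143500 = 0.12544; exp(−0.12544) = 0.88211.
ρ = 0.242 × 0.88211 = 0.21347 kg/m³.

ρ ≈ 0.213 kg/m³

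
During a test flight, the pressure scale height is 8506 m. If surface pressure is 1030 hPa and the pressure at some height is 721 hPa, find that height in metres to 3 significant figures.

Invert the barometric formula: z = H ln(P₀/P).
P₀/P = 1030/721 = 1.4286; ln(1.4286) = 0.35669.
z = 8506.0 × 0.35669 = 3034.0 m.

z ≈ 3030 m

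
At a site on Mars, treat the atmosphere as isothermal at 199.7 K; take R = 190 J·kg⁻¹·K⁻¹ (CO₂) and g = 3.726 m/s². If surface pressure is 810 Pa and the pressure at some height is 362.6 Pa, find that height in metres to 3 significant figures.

Scale height: H = RT/g = 190 × 199.7 / 3.726 = 10183 m.
Invert the barometric formula: z = H ln(P₀/P).
P₀/P = 810/362.6 = 2.2339; ln(2.2339) = 0.80375.
z = 10183 × 0.80375 = 8184.6 m.

z ≈ 8180 m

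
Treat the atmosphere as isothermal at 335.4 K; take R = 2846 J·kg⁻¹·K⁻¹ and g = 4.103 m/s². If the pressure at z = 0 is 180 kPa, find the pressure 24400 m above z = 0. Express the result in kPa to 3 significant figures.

P ≈ 162 kPa

Scale height: H = RT/g = 2846 × 335.4 / 4.103 = 232650 m.
Barometric formula: P = P₀ exp(−z/H).
z/H = 24400/232650 = 0.10488; exp(−0.10488) = 0.90043.
P = 180 × 0.90043 = 162.08 kPa.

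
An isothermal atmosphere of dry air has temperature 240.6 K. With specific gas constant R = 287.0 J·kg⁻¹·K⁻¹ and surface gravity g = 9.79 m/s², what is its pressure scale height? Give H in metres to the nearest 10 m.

H ≈ 7050 m

The scale height of an isothermal atmosphere is H = RT/g.
H = 287.0 × 240.6 / 9.79 = 69052/9.79 = 7053.3 m.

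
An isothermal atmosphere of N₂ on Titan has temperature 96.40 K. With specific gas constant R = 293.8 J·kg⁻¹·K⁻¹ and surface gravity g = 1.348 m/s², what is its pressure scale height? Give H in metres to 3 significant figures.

The scale height of an isothermal atmosphere is H = RT/g.
H = 293.8 × 96.40 / 1.348 = 28322/1.348 = 21010 m.

H ≈ 21000 m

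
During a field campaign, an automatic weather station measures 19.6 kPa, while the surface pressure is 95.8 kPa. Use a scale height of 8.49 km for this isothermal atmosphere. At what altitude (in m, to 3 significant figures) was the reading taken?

z ≈ 13500 m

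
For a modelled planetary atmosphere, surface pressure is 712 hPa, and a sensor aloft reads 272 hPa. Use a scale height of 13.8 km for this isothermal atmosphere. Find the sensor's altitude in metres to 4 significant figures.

Invert the barometric formula: z = H ln(P₀/P).
P₀/P = 712/272 = 2.6176; ln(2.6176) = 0.96226.
z = 13800 × 0.96226 = 13279 m.

z ≈ 13280 m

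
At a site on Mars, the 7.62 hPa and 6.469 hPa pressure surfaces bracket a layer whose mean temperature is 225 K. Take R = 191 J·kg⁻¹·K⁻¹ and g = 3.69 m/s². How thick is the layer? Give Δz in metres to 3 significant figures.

Δz ≈ 1910 m

Hypsometric equation: Δz = (R T̄/g) ln(P₁/P₂).
R T̄/g = 191 × 225 / 3.69 = 11646 m.
ln(7.62/6.469) = ln(1.1779) = 0.16373.
Δz = 11646 × 0.16373 = 1906.8 m.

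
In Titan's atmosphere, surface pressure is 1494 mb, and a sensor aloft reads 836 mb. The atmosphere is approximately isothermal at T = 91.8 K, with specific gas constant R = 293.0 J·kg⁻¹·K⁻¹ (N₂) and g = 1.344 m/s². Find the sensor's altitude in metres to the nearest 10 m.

Scale height: H = RT/g = 293.0 × 91.8 / 1.344 = 20013 m.
Invert the barometric formula: z = H ln(P₀/P).
P₀/P = 1494/836 = 1.7871; ln(1.7871) = 0.58059.
z = 20013 × 0.58059 = 11619 m.

z ≈ 11620 m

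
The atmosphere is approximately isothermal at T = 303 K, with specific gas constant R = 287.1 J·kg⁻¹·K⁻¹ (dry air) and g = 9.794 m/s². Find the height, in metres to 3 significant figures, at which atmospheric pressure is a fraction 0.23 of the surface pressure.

z ≈ 13100 m

Scale height: H = RT/g = 287.1 × 303 / 9.794 = 8882.1 m.
Set P/P₀ = exp(−z/H) = 0.23, so z = −H ln(0.23).
−ln(0.23) = 1.4697; z = 8882.1 × 1.4697 = 13054 m.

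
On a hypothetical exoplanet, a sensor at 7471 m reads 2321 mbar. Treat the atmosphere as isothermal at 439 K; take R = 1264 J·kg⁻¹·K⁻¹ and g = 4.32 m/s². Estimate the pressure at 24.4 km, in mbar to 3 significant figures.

P ≈ 2030 mbar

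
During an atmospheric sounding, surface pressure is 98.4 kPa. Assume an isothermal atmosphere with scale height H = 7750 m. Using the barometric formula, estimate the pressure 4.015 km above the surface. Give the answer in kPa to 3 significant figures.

Barometric formula: P = P₀ exp(−z/H).
z/H = 4015.0/7750.0 = 0.51806; exp(−0.51806) = 0.59568.
P = 98.4 × 0.59568 = 58.615 kPa.

P ≈ 58.6 kPa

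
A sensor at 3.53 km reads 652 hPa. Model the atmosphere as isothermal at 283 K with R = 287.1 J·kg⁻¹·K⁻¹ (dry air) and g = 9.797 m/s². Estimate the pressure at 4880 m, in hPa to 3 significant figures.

Scale height: H = RT/g = 287.1 × 283 / 9.797 = 8293.3 m.
Between two levels, P₂ = P₁ exp(−Δz/H) with Δz = z₂ − z₁.
Δz = 4880.0 − 3530.0 = 1350.0 m; Δz/H = 1350.0/8293.3 = 0.16278.
P₂ = 652 × exp(−0.16278) = 652 × 0.84978 = 554.06 hPa.

P ≈ 554 hPa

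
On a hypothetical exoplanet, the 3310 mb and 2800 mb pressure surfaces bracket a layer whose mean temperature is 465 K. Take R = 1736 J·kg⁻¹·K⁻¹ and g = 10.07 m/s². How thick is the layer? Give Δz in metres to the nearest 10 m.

Δz ≈ 13410 m

Hypsometric equation: Δz = (R T̄/g) ln(P₁/P₂).
R T̄/g = 1736 × 465 / 10.07 = 80163 m.
ln(3310/2800) = ln(1.1821) = 0.16729.
Δz = 80163 × 0.16729 = 13410 m.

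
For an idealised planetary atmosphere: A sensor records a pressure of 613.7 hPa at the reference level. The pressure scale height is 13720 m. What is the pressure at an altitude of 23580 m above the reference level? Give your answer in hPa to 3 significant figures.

Barometric formula: P = P₀ exp(−z/H).
z/H = 23580/13720 = 1.7187; exp(−1.7187) = 0.17930.
P = 613.7 × 0.17930 = 110.04 hPa.

P ≈ 110 hPa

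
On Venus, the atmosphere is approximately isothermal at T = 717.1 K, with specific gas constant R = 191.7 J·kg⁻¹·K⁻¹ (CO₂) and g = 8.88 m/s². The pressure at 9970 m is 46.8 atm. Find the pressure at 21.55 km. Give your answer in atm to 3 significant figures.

Scale height: H = RT/g = 191.7 × 717.1 / 8.88 = 15481 m.
Between two levels, P₂ = P₁ exp(−Δz/H) with Δz = z₂ − z₁.
Δz = 21550 − 9970.0 = 11580 m; Δz/H = 11580/15481 = 0.74801.
P₂ = 46.8 × exp(−0.74801) = 46.8 × 0.47331 = 22.151 atm.

P ≈ 22.2 atm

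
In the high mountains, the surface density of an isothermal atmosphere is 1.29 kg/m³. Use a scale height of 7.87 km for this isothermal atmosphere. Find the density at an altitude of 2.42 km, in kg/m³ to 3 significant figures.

In an isothermal atmosphere, density decays like pressure: ρ = ρ₀ exp(−z/H).
z/H = 2420.0/7870.0 = 0.30750; exp(−0.30750) = 0.73528.
ρ = 1.29 × 0.73528 = 0.94851 kg/m³.

ρ ≈ 0.949 kg/m³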